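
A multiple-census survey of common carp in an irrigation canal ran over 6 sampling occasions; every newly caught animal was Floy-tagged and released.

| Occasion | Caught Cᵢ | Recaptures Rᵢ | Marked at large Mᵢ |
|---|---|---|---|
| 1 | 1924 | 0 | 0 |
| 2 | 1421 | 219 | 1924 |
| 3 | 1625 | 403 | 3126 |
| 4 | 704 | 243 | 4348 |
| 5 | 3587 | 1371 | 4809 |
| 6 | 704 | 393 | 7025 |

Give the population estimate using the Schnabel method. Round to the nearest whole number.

N ≈ 12,579

Σ MᵢCᵢ = 0·1924 + 1924·1421 + 3126·1625 + 4348·704 + 4809·3587 + 7025·704 = 0 + 2734004 + 5079750 + 3060992 + 17249883 + 4945600 = 33070229
Σ Rᵢ = 0 + 219 + 403 + 243 + 1371 + 393 = 2629
N̂ = 33070229 / 2629 ≈ 12579.0 → 12579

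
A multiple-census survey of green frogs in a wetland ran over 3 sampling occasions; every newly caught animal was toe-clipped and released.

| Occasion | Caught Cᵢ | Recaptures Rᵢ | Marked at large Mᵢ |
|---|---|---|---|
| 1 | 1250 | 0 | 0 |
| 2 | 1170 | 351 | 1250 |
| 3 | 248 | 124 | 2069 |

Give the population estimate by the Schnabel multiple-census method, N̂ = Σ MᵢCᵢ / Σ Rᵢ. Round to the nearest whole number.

N ≈ 4159

Σ MᵢCᵢ = 0·1250 + 1250·1170 + 2069·248 = 0 + 1462500 + 513112 = 1975612
Σ Rᵢ = 0 + 351 + 124 = 475
N̂ = 1975612 / 475 ≈ 4159.2 → 4159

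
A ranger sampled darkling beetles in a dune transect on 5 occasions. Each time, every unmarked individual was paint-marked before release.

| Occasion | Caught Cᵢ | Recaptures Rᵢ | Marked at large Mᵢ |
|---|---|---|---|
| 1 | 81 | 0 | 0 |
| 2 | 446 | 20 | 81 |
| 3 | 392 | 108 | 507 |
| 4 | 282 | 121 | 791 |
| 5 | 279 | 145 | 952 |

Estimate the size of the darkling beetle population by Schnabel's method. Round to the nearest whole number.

N ≈ 1836

Σ MᵢCᵢ = 0·81 + 81·446 + 507·392 + 791·282 + 952·279 = 0 + 36126 + 198744 + 223062 + 265608 = 723540
Σ Rᵢ = 0 + 20 + 108 + 121 + 145 = 394
N̂ = 723540 / 394 ≈ 1836.4 → 1836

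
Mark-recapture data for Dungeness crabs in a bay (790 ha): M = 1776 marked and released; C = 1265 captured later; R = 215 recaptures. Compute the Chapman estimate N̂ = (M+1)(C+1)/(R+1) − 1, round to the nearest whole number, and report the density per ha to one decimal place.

density ≈ 13.2 Dungeness crabs per ha

N̂ = 1777·1266/216 − 1 = 2249682/216 − 1 ≈ 10414.2 → 10414
Density = N̂ / area = 10414 / 790 ≈ 13.18 → 13.2 per ha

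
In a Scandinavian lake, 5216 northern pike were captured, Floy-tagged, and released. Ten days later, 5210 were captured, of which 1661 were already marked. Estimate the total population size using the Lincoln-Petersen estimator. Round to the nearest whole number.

N = (5216 × 5210) / 1661 = 27175360 / 1661 ≈ 16360.8 → 16361

N ≈ 16,361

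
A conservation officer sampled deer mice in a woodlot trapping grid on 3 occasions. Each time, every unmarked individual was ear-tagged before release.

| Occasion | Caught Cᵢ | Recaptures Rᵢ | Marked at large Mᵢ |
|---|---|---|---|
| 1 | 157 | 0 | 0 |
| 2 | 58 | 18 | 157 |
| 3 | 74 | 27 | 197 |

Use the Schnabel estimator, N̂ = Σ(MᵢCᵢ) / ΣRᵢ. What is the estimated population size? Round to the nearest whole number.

N ≈ 526

Σ MᵢCᵢ = 0·157 + 157·58 + 197·74 = 0 + 9106 + 14578 = 23684
Σ Rᵢ = 0 + 18 + 27 = 45
N̂ = 23684 / 45 ≈ 526.3 → 526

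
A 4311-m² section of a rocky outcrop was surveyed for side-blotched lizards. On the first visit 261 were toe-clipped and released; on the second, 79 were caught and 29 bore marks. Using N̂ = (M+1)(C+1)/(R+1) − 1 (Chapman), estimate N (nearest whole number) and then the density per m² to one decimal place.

density ≈ 0.2 side-blotched lizards per m²

N̂ = 262·80/30 − 1 = 20960/30 − 1 ≈ 697.7 → 698
Density = N̂ / area = 698 / 4311 ≈ 0.16 → 0.2 per m²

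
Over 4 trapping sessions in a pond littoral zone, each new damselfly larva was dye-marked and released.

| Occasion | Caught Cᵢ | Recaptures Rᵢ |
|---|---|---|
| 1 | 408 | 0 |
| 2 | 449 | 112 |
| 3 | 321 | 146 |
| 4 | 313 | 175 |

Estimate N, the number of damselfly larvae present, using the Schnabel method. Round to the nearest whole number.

Marked at large before each occasion: Mᵢ = Σⱼ<ᵢ (Cⱼ − Rⱼ) → M1=0, M2=408, M3=745, M4=920
Σ MᵢCᵢ = 0·408 + 408·449 + 745·321 + 920·313 = 0 + 183192 + 239145 + 287960 = 710297
Σ Rᵢ = 0 + 112 + 146 + 175 = 433
N̂ = 710297 / 433 ≈ 1640.4 → 1640

N ≈ 1640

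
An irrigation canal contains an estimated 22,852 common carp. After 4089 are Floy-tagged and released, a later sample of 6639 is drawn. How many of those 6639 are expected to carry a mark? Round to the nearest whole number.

expected recaptures ≈ 1188

The marked fraction of the population is 4089/22852, so in a sample of 6639 expect C·(M/N) marked.
E[R] = 4089 × 6639 / 22852 = 27146871 / 22852 ≈ 1187.9 → 1188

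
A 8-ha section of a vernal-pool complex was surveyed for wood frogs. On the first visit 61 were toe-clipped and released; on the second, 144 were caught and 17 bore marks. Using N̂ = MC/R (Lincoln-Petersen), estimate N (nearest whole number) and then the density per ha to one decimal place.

N̂ = 61·144/17 = 8784/17 ≈ 516.7 → 517
Density = N̂ / area = 517 / 8 ≈ 64.62 → 64.6 per ha

density ≈ 64.6 wood frogs per ha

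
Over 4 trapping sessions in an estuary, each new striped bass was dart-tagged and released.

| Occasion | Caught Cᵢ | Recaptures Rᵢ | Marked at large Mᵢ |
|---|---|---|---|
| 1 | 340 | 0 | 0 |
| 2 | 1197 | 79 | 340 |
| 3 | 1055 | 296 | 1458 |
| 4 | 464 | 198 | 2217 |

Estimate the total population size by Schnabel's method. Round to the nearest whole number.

N ≈ 5190

Σ MᵢCᵢ = 0·340 + 340·1197 + 1458·1055 + 2217·464 = 0 + 406980 + 1538190 + 1028688 = 2973858
Σ Rᵢ = 0 + 79 + 296 + 198 = 573
N̂ = 2973858 / 573 ≈ 5190.0 → 5190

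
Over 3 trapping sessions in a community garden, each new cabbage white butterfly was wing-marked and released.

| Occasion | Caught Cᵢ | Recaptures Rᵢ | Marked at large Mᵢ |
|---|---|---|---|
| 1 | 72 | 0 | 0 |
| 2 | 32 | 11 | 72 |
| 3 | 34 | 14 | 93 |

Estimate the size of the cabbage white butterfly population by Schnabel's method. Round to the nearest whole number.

Σ MᵢCᵢ = 0·72 + 72·32 + 93·34 = 0 + 2304 + 3162 = 5466
Σ Rᵢ = 0 + 11 + 14 = 25
N̂ = 5466 / 25 ≈ 218.6 → 219

N ≈ 219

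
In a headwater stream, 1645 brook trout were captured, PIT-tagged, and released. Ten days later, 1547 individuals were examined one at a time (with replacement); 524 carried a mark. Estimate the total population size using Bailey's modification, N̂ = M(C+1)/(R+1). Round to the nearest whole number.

N̂ = 1645·(1547+1)/(524+1) = 1645·1548/525 = 2546460/525 ≈ 4850.4 → 4850

N ≈ 4850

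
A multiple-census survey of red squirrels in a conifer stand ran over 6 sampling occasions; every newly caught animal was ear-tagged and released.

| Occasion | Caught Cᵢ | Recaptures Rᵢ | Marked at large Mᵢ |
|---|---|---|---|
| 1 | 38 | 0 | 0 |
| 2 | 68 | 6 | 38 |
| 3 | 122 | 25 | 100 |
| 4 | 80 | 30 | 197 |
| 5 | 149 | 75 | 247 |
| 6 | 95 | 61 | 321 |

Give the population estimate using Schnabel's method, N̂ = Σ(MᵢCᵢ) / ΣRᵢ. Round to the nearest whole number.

N ≈ 497

Σ MᵢCᵢ = 0·38 + 38·68 + 100·122 + 197·80 + 247·149 + 321·95 = 0 + 2584 + 12200 + 15760 + 36803 + 30495 = 97842
Σ Rᵢ = 0 + 6 + 25 + 30 + 75 + 61 = 197
N̂ = 97842 / 197 ≈ 496.7 → 497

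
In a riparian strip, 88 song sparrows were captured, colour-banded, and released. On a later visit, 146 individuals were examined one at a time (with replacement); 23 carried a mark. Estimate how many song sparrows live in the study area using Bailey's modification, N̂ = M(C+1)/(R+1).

N̂ = 88·(146+1)/(23+1) = 88·147/24 = 12936/24 = 539

N = 539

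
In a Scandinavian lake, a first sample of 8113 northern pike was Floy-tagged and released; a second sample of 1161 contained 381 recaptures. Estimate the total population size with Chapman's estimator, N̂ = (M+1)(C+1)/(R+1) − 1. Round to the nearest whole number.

N̂ = (8113+1)(1161+1)/(381+1) − 1 = 8114·1162/382 − 1
= 9428468/382 − 1 ≈ 24681.9 − 1 ≈ 24680.9 → 24681

N ≈ 24,681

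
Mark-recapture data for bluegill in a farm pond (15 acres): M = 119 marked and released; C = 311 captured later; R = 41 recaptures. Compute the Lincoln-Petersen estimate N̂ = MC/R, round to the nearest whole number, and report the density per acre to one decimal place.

density ≈ 60.2 bluegill per acre

N̂ = 119·311/41 = 37009/41 ≈ 902.7 → 903
Density = N̂ / area = 903 / 15 ≈ 60.20 → 60.2 per acre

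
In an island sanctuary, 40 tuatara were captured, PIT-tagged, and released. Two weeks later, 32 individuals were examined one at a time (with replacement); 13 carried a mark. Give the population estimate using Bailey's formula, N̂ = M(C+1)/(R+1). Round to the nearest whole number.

N̂ = 40·(32+1)/(13+1) = 40·33/14 = 1320/14 ≈ 94.3 → 94

N ≈ 94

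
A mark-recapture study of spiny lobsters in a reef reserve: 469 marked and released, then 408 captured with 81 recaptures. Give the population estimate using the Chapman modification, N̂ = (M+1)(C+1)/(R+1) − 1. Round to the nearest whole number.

N̂ = (469+1)(408+1)/(81+1) − 1 = 470·409/82 − 1
= 192230/82 − 1 ≈ 2344.3 − 1 ≈ 2343.3 → 2343

N ≈ 2343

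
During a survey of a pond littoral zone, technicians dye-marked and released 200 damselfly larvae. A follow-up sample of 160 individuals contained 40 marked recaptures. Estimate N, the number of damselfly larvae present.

N = (200 × 160) / 40 = 32000 / 40 = 800

N = 800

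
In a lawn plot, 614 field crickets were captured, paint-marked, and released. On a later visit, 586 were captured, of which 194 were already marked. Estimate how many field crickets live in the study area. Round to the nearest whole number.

The marked fraction in the recapture sample should equal the marked fraction in the population: 194/586 = 614/N.
N = (614 × 586) / 194 = 359804 / 194 ≈ 1854.7 → 1855

N ≈ 1855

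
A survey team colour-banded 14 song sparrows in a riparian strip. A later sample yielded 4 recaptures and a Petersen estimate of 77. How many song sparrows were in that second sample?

C = 22

From N = M·C/R: C = N·R / M = 77·4 / 14 = 308 / 14 = 22.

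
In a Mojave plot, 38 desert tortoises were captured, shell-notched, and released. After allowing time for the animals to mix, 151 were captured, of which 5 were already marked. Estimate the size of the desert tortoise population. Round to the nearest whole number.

N = (38 × 151) / 5 = 5738 / 5 ≈ 1147.6 → 1148

N ≈ 1148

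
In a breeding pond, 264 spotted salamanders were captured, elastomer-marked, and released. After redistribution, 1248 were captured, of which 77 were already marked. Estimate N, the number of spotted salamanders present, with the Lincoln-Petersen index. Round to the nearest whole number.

N ≈ 4279

The marked fraction in the recapture sample should equal the marked fraction in the population: 77/1248 = 264/N.
N = (264 × 1248) / 77 = 329472 / 77 ≈ 4278.9 → 4279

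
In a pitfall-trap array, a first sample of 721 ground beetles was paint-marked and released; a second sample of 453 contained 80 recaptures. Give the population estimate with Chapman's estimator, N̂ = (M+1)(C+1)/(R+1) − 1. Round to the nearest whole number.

N̂ = (721+1)(453+1)/(80+1) − 1 = 722·454/81 − 1
= 327788/81 − 1 ≈ 4046.8 − 1 ≈ 4045.8 → 4046

N ≈ 4046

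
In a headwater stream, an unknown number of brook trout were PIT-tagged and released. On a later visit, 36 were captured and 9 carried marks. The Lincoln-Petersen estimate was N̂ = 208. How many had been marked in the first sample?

M = 52

From N = M·C/R: M = N·R / C = 208·9 / 36 = 1872 / 36 = 52.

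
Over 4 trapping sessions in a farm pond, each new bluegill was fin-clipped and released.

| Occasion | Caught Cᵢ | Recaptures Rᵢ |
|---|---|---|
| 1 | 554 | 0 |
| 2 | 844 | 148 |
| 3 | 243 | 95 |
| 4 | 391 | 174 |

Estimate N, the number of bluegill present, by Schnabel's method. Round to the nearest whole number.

N ≈ 3161

Marked at large before each occasion: Mᵢ = Σⱼ<ᵢ (Cⱼ − Rⱼ) → M1=0, M2=554, M3=1250, M4=1398
Σ MᵢCᵢ = 0·554 + 554·844 + 1250·243 + 1398·391 = 0 + 467576 + 303750 + 546618 = 1317944
Σ Rᵢ = 0 + 148 + 95 + 174 = 417
N̂ = 1317944 / 417 ≈ 3160.5 → 3161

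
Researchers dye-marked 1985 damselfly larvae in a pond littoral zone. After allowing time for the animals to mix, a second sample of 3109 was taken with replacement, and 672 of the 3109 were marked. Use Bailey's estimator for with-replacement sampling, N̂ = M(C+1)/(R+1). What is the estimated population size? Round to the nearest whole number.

N ≈ 9173

N̂ = 1985·(3109+1)/(672+1) = 1985·3110/673 = 6173350/673 ≈ 9172.9 → 9173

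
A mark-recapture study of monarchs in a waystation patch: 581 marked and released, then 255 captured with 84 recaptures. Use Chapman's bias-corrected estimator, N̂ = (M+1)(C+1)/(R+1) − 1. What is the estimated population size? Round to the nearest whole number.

N̂ = (581+1)(255+1)/(84+1) − 1 = 582·256/85 − 1
= 148992/85 − 1 ≈ 1752.8 − 1 ≈ 1751.8 → 1752

N ≈ 1752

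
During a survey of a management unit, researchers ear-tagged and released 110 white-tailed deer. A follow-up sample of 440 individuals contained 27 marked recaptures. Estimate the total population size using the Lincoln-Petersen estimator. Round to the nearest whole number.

N ≈ 1793

N = (110 × 440) / 27 = 48400 / 27 ≈ 1792.6 → 1793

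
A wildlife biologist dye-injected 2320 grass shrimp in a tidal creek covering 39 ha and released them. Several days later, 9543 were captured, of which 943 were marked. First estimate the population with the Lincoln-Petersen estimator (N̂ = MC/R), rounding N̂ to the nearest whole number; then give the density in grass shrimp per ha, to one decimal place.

N̂ = 2320·9543/943 = 22139760/943 ≈ 23478.0 → 23478
Density = N̂ / area = 23478 / 39 = 602.0 per ha

density ≈ 602.0 grass shrimp per ha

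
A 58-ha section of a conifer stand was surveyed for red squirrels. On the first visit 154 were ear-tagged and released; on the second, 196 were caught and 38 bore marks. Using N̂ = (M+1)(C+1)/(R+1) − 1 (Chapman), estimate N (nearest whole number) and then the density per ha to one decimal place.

density ≈ 13.5 red squirrels per ha

N̂ = 155·197/39 − 1 = 30535/39 − 1 ≈ 781.9 → 782
Density = N̂ / area = 782 / 58 ≈ 13.48 → 13.5 per ha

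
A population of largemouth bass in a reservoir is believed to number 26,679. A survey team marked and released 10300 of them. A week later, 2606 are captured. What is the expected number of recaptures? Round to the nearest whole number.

expected recaptures ≈ 1006

Expected recaptures E[R] = M·C / N.
E[R] = 10300 × 2606 / 26679 = 26841800 / 26679 ≈ 1006.1 → 1006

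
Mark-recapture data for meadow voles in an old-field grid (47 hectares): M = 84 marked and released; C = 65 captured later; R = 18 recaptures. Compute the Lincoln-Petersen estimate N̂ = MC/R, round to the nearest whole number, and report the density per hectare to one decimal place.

N̂ = 84·65/18 = 5460/18 ≈ 303.3 → 303
Density = N̂ / area = 303 / 47 ≈ 6.447 → 6.4 per hectare

density ≈ 6.4 meadow voles per hectare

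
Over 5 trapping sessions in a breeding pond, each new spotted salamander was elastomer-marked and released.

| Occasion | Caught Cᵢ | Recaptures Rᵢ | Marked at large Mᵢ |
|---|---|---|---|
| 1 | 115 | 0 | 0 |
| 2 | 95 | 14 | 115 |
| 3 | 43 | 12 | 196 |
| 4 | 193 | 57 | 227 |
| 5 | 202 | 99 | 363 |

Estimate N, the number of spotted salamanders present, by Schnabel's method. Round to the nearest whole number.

N ≈ 750

Σ MᵢCᵢ = 0·115 + 115·95 + 196·43 + 227·193 + 363·202 = 0 + 10925 + 8428 + 43811 + 73326 = 136490
Σ Rᵢ = 0 + 14 + 12 + 57 + 99 = 182
N̂ = 136490 / 182 ≈ 749.9 → 750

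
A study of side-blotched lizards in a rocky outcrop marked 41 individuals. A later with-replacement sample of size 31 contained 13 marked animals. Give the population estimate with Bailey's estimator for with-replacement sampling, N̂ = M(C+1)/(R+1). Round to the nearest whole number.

N ≈ 94

N̂ = 41·(31+1)/(13+1) = 41·32/14 = 1312/14 ≈ 93.7 → 94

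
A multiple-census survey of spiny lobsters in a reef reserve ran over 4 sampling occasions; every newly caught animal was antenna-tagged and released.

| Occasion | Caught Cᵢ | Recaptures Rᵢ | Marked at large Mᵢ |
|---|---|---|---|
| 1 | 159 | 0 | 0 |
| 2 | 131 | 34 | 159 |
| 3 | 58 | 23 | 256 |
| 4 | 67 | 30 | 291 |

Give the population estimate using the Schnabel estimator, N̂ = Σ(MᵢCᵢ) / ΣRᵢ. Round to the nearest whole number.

Σ MᵢCᵢ = 0·159 + 159·131 + 256·58 + 291·67 = 0 + 20829 + 14848 + 19497 = 55174
Σ Rᵢ = 0 + 34 + 23 + 30 = 87
N̂ = 55174 / 87 ≈ 634.2 → 634

N ≈ 634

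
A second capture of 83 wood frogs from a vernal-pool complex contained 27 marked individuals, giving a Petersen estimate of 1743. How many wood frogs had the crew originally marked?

From N = M·C/R: M = N·R / C = 1743·27 / 83 = 47061 / 83 = 567.

M = 567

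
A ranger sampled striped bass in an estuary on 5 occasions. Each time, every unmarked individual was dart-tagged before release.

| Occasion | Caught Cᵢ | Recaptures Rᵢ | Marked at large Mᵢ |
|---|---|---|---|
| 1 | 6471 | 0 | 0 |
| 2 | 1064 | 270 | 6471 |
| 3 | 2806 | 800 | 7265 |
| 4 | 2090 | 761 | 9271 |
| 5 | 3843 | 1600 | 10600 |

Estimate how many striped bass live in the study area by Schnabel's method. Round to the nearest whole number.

N ≈ 25,469

Σ MᵢCᵢ = 0·6471 + 6471·1064 + 7265·2806 + 9271·2090 + 10600·3843 = 0 + 6885144 + 20385590 + 19376390 + 40735800 = 87382924
Σ Rᵢ = 0 + 270 + 800 + 761 + 1600 = 3431
N̂ = 87382924 / 3431 ≈ 25468.6 → 25469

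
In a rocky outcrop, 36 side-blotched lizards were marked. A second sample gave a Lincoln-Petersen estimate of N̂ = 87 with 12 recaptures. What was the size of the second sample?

C = 29

From N = M·C/R: C = N·R / M = 87·12 / 36 = 1044 / 36 = 29.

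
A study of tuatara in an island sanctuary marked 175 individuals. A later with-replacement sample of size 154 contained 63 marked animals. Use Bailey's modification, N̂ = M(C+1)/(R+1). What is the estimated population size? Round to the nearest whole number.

N̂ = 175·(154+1)/(63+1) = 175·155/64 = 27125/64 ≈ 423.8 → 424

N ≈ 424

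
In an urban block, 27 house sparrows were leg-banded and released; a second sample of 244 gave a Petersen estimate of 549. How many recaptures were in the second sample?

R = 12

From N = M·C/R: R = M·C / N = 27·244 / 549 = 6588 / 549 = 12.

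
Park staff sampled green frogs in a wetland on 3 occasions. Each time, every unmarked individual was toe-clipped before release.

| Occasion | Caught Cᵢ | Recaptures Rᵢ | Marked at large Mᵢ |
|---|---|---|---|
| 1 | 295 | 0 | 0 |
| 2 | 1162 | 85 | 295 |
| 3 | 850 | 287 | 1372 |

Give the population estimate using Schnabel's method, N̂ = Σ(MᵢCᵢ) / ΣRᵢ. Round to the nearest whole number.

N ≈ 4056

Σ MᵢCᵢ = 0·295 + 295·1162 + 1372·850 = 0 + 342790 + 1166200 = 1508990
Σ Rᵢ = 0 + 85 + 287 = 372
N̂ = 1508990 / 372 ≈ 4056.4 → 4056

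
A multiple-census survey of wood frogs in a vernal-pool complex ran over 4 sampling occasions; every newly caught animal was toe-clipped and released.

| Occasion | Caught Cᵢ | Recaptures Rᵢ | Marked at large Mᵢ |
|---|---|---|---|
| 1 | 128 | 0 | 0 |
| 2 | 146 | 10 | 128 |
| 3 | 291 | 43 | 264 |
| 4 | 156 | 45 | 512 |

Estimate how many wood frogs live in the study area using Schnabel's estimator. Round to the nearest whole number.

N ≈ 1790

Σ MᵢCᵢ = 0·128 + 128·146 + 264·291 + 512·156 = 0 + 18688 + 76824 + 79872 = 175384
Σ Rᵢ = 0 + 10 + 43 + 45 = 98
N̂ = 175384 / 98 ≈ 1789.6 → 1790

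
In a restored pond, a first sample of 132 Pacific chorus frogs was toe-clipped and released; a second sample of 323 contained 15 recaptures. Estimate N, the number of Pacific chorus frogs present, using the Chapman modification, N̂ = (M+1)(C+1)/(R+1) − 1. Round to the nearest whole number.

N̂ = (132+1)(323+1)/(15+1) − 1 = 133·324/16 − 1
= 43092/16 − 1 ≈ 2693.2 − 1 ≈ 2692.2 → 2692

N ≈ 2692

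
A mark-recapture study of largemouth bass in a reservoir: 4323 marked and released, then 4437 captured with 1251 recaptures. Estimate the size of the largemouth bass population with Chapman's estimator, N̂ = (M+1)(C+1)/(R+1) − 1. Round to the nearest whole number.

N ≈ 15,326

N̂ = (4323+1)(4437+1)/(1251+1) − 1 = 4324·4438/1252 − 1
= 19189912/1252 − 1 ≈ 15327.4 − 1 ≈ 15326.4 → 15326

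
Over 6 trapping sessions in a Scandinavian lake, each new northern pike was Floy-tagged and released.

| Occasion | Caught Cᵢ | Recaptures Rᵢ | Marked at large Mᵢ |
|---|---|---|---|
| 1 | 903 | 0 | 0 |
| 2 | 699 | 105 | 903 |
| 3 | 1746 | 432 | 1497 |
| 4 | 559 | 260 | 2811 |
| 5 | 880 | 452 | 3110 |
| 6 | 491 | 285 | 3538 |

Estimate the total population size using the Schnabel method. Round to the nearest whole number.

N ≈ 6056

Σ MᵢCᵢ = 0·903 + 903·699 + 1497·1746 + 2811·559 + 3110·880 + 3538·491 = 0 + 631197 + 2613762 + 1571349 + 2736800 + 1737158 = 9290266
Σ Rᵢ = 0 + 105 + 432 + 260 + 452 + 285 = 1534
N̂ = 9290266 / 1534 ≈ 6056.2 → 6056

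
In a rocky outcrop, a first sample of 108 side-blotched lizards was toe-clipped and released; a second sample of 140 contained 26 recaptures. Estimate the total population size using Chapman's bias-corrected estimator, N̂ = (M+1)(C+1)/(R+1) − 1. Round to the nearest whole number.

N̂ = (108+1)(140+1)/(26+1) − 1 = 109·141/27 − 1
= 15369/27 − 1 ≈ 569.2 − 1 ≈ 568.2 → 568

N ≈ 568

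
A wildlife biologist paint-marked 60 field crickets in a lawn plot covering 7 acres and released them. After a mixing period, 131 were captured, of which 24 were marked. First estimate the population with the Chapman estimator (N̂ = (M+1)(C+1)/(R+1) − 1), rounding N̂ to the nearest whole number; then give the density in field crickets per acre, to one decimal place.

N̂ = 61·132/25 − 1 = 8052/25 − 1 ≈ 321.1 → 321
Density = N̂ / area = 321 / 7 ≈ 45.86 → 45.9 per acre

density ≈ 45.9 field crickets per acre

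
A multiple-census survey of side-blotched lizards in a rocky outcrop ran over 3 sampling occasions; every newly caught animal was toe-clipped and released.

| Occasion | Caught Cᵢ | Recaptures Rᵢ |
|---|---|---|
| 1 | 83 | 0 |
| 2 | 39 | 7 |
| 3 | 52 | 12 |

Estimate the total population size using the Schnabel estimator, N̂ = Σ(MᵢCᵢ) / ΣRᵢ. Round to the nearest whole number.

Marked at large before each occasion: Mᵢ = Σⱼ<ᵢ (Cⱼ − Rⱼ) → M1=0, M2=83, M3=115
Σ MᵢCᵢ = 0·83 + 83·39 + 115·52 = 0 + 3237 + 5980 = 9217
Σ Rᵢ = 0 + 7 + 12 = 19
N̂ = 9217 / 19 ≈ 485.1 → 485

N ≈ 485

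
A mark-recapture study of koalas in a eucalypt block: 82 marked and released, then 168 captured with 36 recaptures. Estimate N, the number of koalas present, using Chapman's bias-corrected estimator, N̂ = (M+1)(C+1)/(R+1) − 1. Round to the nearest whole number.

N̂ = (82+1)(168+1)/(36+1) − 1 = 83·169/37 − 1
= 14027/37 − 1 ≈ 379.1 − 1 ≈ 378.1 → 378

N ≈ 378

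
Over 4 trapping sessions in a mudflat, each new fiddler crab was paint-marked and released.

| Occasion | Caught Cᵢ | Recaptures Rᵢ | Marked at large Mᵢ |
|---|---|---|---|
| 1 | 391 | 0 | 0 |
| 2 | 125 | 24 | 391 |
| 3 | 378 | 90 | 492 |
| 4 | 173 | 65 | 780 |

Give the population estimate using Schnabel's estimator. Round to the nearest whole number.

N ≈ 2066

Σ MᵢCᵢ = 0·391 + 391·125 + 492·378 + 780·173 = 0 + 48875 + 185976 + 134940 = 369791
Σ Rᵢ = 0 + 24 + 90 + 65 = 179
N̂ = 369791 / 179 ≈ 2065.9 → 2066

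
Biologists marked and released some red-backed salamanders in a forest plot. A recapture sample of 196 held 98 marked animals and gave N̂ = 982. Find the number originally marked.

M = 491

From N = M·C/R: M = N·R / C = 982·98 / 196 = 96236 / 196 = 491.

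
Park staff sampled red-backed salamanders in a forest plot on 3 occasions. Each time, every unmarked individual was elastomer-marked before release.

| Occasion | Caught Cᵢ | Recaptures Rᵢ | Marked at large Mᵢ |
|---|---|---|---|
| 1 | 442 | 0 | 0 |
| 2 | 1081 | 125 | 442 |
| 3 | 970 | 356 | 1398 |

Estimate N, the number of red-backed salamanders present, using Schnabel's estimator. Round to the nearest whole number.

Σ MᵢCᵢ = 0·442 + 442·1081 + 1398·970 = 0 + 477802 + 1356060 = 1833862
Σ Rᵢ = 0 + 125 + 356 = 481
N̂ = 1833862 / 481 ≈ 3812.6 → 3813

N ≈ 3813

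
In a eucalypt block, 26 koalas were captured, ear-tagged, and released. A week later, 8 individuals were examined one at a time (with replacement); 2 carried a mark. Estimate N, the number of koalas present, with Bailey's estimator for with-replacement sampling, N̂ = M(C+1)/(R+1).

N̂ = 26·(8+1)/(2+1) = 26·9/3 = 234/3 = 78

N = 78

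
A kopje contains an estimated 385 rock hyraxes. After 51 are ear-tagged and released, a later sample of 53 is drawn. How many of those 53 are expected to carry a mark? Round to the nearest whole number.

expected recaptures ≈ 7

Expected recaptures E[R] = M·C / N.
E[R] = 51 × 53 / 385 = 2703 / 385 ≈ 7.0 → 7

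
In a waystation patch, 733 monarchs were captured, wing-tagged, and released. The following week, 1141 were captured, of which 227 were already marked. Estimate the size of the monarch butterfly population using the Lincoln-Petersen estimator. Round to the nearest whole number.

N ≈ 3684

N = (733 × 1141) / 227 = 836353 / 227 ≈ 3684.4 → 3684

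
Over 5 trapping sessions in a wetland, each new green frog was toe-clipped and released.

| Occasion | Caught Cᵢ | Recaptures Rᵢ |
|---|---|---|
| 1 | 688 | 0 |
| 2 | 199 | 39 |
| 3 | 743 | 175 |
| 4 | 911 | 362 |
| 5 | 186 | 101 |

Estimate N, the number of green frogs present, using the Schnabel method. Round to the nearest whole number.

N ≈ 3578

Marked at large before each occasion: Mᵢ = Σⱼ<ᵢ (Cⱼ − Rⱼ) → M1=0, M2=688, M3=848, M4=1416, M5=1965
Σ MᵢCᵢ = 0·688 + 688·199 + 848·743 + 1416·911 + 1965·186 = 0 + 136912 + 630064 + 1289976 + 365490 = 2422442
Σ Rᵢ = 0 + 39 + 175 + 362 + 101 = 677
N̂ = 2422442 / 677 ≈ 3578.2 → 3578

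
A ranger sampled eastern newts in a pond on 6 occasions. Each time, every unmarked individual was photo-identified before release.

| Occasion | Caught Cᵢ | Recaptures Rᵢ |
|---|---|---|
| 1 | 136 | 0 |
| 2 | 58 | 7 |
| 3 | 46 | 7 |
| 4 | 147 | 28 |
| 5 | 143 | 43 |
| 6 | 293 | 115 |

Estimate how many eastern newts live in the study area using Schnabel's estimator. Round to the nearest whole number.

N ≈ 1147

Marked at large before each occasion: Mᵢ = Σⱼ<ᵢ (Cⱼ − Rⱼ) → M1=0, M2=136, M3=187, M4=226, M5=345, M6=445
Σ MᵢCᵢ = 0·136 + 136·58 + 187·46 + 226·147 + 345·143 + 445·293 = 0 + 7888 + 8602 + 33222 + 49335 + 130385 = 229432
Σ Rᵢ = 0 + 7 + 7 + 28 + 43 + 115 = 200
N̂ = 229432 / 200 ≈ 1147.2 → 1147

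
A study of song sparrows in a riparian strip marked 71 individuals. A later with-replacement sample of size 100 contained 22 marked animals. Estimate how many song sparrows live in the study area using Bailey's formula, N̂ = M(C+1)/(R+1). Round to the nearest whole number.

N̂ = 71·(100+1)/(22+1) = 71·101/23 = 7171/23 ≈ 311.8 → 312

N ≈ 312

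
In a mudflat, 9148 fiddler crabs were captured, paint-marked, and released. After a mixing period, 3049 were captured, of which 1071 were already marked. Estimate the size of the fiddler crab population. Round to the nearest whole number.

If marked individuals mix randomly, R/C ≈ M/N, giving N ≈ M·C/R.
N = (9148 × 3049) / 1071 = 27892252 / 1071 ≈ 26043.2 → 26043

N ≈ 26,043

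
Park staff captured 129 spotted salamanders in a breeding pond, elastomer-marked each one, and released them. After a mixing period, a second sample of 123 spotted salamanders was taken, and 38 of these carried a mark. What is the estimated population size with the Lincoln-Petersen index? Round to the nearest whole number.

N ≈ 418

The marked fraction in the recapture sample should equal the marked fraction in the population: 38/123 = 129/N.
N = (129 × 123) / 38 = 15867 / 38 ≈ 417.6 → 418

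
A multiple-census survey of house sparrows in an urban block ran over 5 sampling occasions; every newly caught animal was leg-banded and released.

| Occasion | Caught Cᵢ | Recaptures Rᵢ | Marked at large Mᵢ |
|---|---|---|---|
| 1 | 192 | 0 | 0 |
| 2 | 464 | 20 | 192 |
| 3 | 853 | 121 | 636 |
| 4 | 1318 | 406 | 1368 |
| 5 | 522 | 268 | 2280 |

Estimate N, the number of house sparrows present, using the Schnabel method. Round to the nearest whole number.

Σ MᵢCᵢ = 0·192 + 192·464 + 636·853 + 1368·1318 + 2280·522 = 0 + 89088 + 542508 + 1803024 + 1190160 = 3624780
Σ Rᵢ = 0 + 20 + 121 + 406 + 268 = 815
N̂ = 3624780 / 815 ≈ 4447.6 → 4448

N ≈ 4448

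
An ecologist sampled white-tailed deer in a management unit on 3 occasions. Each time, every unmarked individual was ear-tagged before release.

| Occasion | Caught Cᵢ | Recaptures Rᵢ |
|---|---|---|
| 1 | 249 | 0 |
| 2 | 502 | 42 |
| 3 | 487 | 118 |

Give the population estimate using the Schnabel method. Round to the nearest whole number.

Marked at large before each occasion: Mᵢ = Σⱼ<ᵢ (Cⱼ − Rⱼ) → M1=0, M2=249, M3=709
Σ MᵢCᵢ = 0·249 + 249·502 + 709·487 = 0 + 124998 + 345283 = 470281
Σ Rᵢ = 0 + 42 + 118 = 160
N̂ = 470281 / 160 ≈ 2939.3 → 2939

N ≈ 2939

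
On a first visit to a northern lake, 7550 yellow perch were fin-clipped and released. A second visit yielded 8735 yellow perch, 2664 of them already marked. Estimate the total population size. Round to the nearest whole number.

N ≈ 24,756

Lincoln-Petersen assumes M/N = R/C, so N = M·C / R.
N = (7550 × 8735) / 2664 = 65949250 / 2664 ≈ 24755.7 → 24756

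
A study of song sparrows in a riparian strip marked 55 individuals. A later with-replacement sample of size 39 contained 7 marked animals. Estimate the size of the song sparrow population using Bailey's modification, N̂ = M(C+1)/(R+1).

N̂ = 55·(39+1)/(7+1) = 55·40/8 = 2200/8 = 275

N = 275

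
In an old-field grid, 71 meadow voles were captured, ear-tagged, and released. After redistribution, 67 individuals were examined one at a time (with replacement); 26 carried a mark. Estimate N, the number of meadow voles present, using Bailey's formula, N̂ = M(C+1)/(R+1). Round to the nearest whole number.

N̂ = 71·(67+1)/(26+1) = 71·68/27 = 4828/27 ≈ 178.8 → 179

N ≈ 179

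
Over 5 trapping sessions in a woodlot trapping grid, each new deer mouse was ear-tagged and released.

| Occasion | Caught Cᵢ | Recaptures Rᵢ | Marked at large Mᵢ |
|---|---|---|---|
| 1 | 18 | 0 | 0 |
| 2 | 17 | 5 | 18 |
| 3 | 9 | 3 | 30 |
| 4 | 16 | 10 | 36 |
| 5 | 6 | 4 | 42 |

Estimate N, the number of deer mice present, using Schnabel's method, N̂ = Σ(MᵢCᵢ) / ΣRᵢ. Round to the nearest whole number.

N ≈ 64

Σ MᵢCᵢ = 0·18 + 18·17 + 30·9 + 36·16 + 42·6 = 0 + 306 + 270 + 576 + 252 = 1404
Σ Rᵢ = 0 + 5 + 3 + 10 + 4 = 22
N̂ = 1404 / 22 ≈ 63.8 → 64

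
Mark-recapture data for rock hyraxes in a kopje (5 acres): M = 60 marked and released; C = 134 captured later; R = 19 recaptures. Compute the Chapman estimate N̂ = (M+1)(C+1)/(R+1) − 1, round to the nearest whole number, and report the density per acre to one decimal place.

N̂ = 61·135/20 − 1 = 8235/20 − 1 ≈ 410.8 → 411
Density = N̂ / area = 411 / 5 ≈ 82.20 → 82.2 per acre

density ≈ 82.2 rock hyraxes per acre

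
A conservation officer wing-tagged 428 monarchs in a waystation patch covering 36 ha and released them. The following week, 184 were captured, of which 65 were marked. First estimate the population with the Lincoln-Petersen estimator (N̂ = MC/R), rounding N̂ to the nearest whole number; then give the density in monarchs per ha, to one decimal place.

N̂ = 428·184/65 = 78752/65 ≈ 1211.6 → 1212
Density = N̂ / area = 1212 / 36 ≈ 33.67 → 33.7 per ha

density ≈ 33.7 monarchs per ha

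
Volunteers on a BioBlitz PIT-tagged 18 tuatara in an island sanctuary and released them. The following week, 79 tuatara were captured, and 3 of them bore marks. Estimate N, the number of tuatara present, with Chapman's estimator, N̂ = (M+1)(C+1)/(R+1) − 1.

N̂ = (18+1)(79+1)/(3+1) − 1 = 19·80/4 − 1
= 1520/4 − 1 = 380 − 1 = 379

N = 379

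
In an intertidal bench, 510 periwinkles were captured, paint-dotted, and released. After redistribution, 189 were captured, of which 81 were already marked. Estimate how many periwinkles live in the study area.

N = 1190

N = (510 × 189) / 81 = 96390 / 81 = 1190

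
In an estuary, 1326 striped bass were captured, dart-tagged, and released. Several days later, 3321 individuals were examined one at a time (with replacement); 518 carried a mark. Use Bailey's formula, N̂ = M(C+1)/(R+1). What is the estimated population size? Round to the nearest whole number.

N̂ = 1326·(3321+1)/(518+1) = 1326·3322/519 = 4404972/519 ≈ 8487.4 → 8487

N ≈ 8487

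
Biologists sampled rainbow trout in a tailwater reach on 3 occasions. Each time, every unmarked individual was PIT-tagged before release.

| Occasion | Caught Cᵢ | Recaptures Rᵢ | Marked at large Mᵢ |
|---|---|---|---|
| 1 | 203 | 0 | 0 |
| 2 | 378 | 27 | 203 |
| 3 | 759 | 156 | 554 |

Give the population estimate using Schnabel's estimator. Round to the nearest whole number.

Σ MᵢCᵢ = 0·203 + 203·378 + 554·759 = 0 + 76734 + 420486 = 497220
Σ Rᵢ = 0 + 27 + 156 = 183
N̂ = 497220 / 183 ≈ 2717.0 → 2717

N ≈ 2717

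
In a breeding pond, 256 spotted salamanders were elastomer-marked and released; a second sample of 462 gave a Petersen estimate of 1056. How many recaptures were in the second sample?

R = 112

From N = M·C/R: R = M·C / N = 256·462 / 1056 = 118272 / 1056 = 112.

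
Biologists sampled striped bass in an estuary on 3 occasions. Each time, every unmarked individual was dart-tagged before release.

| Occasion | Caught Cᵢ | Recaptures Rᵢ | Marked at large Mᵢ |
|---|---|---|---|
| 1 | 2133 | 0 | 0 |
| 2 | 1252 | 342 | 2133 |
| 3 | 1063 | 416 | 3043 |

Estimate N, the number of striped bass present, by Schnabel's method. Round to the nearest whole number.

Σ MᵢCᵢ = 0·2133 + 2133·1252 + 3043·1063 = 0 + 2670516 + 3234709 = 5905225
Σ Rᵢ = 0 + 342 + 416 = 758
N̂ = 5905225 / 758 ≈ 7790.5 → 7791

N ≈ 7791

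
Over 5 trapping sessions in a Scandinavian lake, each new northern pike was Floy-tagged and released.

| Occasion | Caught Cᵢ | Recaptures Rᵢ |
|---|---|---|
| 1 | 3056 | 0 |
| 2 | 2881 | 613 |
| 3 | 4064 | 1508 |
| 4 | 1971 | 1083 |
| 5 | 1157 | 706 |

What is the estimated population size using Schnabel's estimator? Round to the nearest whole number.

N ≈ 14,352

Marked at large before each occasion: Mᵢ = Σⱼ<ᵢ (Cⱼ − Rⱼ) → M1=0, M2=3056, M3=5324, M4=7880, M5=8768
Σ MᵢCᵢ = 0·3056 + 3056·2881 + 5324·4064 + 7880·1971 + 8768·1157 = 0 + 8804336 + 21636736 + 15531480 + 10144576 = 56117128
Σ Rᵢ = 0 + 613 + 1508 + 1083 + 706 = 3910
N̂ = 56117128 / 3910 ≈ 14352.2 → 14352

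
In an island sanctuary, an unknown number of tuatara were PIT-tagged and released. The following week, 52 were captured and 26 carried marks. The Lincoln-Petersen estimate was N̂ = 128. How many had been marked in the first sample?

From N = M·C/R: M = N·R / C = 128·26 / 52 = 3328 / 52 = 64.

M = 64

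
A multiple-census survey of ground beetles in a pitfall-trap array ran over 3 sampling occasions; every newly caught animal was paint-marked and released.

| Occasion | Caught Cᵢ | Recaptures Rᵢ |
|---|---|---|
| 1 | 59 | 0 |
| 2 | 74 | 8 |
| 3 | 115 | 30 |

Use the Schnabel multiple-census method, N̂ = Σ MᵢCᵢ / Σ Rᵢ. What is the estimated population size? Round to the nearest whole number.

N ≈ 493

Marked at large before each occasion: Mᵢ = Σⱼ<ᵢ (Cⱼ − Rⱼ) → M1=0, M2=59, M3=125
Σ MᵢCᵢ = 0·59 + 59·74 + 125·115 = 0 + 4366 + 14375 = 18741
Σ Rᵢ = 0 + 8 + 30 = 38
N̂ = 18741 / 38 ≈ 493.2 → 493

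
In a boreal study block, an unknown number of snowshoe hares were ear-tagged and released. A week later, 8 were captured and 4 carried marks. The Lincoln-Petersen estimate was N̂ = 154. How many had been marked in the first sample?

From N = M·C/R: M = N·R / C = 154·4 / 8 = 616 / 8 = 77.

M = 77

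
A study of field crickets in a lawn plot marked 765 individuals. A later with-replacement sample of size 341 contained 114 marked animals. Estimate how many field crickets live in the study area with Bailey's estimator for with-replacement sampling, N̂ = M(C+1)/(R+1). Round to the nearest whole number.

N ≈ 2275

N̂ = 765·(341+1)/(114+1) = 765·342/115 = 261630/115 ≈ 2275.0 → 2275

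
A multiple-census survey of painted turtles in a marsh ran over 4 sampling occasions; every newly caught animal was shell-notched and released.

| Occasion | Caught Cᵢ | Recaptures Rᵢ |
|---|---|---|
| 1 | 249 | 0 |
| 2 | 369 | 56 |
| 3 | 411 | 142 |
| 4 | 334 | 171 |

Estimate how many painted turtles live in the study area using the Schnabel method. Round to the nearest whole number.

Marked at large before each occasion: Mᵢ = Σⱼ<ᵢ (Cⱼ − Rⱼ) → M1=0, M2=249, M3=562, M4=831
Σ MᵢCᵢ = 0·249 + 249·369 + 562·411 + 831·334 = 0 + 91881 + 230982 + 277554 = 600417
Σ Rᵢ = 0 + 56 + 142 + 171 = 369
N̂ = 600417 / 369 ≈ 1627.1 → 1627

N ≈ 1627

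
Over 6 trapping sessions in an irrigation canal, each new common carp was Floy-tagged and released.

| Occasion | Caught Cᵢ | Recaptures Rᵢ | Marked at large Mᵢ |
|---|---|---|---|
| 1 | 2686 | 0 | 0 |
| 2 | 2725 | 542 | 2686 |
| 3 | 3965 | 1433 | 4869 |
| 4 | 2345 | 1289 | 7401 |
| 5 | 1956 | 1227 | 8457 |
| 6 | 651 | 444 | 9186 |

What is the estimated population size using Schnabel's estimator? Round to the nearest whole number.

N ≈ 13,476

Σ MᵢCᵢ = 0·2686 + 2686·2725 + 4869·3965 + 7401·2345 + 8457·1956 + 9186·651 = 0 + 7319350 + 19305585 + 17355345 + 16541892 + 5980086 = 66502258
Σ Rᵢ = 0 + 542 + 1433 + 1289 + 1227 + 444 = 4935
N̂ = 66502258 / 4935 ≈ 13475.6 → 13476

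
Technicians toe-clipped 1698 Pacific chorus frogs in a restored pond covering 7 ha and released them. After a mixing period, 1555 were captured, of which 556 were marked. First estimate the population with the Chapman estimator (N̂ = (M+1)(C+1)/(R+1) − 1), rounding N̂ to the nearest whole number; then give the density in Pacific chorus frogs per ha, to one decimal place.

N̂ = 1699·1556/557 − 1 = 2643644/557 − 1 ≈ 4745.2 → 4745
Density = N̂ / area = 4745 / 7 ≈ 677.86 → 677.9 per ha

density ≈ 677.9 Pacific chorus frogs per ha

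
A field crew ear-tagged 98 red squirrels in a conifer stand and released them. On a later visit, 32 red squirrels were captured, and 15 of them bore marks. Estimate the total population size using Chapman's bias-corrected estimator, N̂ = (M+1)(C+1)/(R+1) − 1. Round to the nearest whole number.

N̂ = (98+1)(32+1)/(15+1) − 1 = 99·33/16 − 1
= 3267/16 − 1 ≈ 204.2 − 1 ≈ 203.2 → 203

N ≈ 203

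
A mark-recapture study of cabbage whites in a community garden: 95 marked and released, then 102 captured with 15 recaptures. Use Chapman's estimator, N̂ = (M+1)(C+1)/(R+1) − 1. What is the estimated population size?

N = 617

N̂ = (95+1)(102+1)/(15+1) − 1 = 96·103/16 − 1
= 9888/16 − 1 = 618 − 1 = 617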